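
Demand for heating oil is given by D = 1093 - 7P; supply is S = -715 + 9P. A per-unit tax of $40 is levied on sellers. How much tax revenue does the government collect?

Pre-tax equilibrium: P* = 113, Q* = 302.
Tax on sellers shifts supply to S = -715 + 9(P − 40) = -1075 + 9P.
1093 - 7P = -1075 + 9P gives buyer price Pb = 135.5; sellers receive Ps = 135.5 − 40 = 95.5.
New quantity: Q = 1093 − 7(135.5) = 144.5.
Revenue = 40 × 144.5 = 5780.

Tax revenue = 5780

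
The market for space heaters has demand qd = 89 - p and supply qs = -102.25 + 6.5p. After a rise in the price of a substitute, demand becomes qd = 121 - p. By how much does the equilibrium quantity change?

Original equilibrium: p* = 25.5, q* = 63.5.
New equilibrium: 121 - p = -102.25 + 6.5p, so 223.25 = 7.5p and p' = 893/30; q' = 121 − 1(893/30) = 2737/30.
Change in quantity: 2737/30 − 63.5 = 416/15.

Δq = 416/15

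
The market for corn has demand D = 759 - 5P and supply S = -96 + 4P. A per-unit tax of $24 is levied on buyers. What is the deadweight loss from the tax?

Pre-tax equilibrium: P* = 95, Q* = 284.
Tax on buyers shifts demand to D = 759 − 5(P + 24) = 639 - 5P.
639 - 5P = -96 + 4P gives seller price Ps = 245/3; buyers pay Pb = 245/3 + 24 = 317/3.
New quantity: Q = 759 − 5(317/3) = 692/3.
DWL = ½ × 24 × (284 − 692/3) = 640.

Deadweight loss = 640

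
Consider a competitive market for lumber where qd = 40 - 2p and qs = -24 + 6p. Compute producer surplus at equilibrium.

Producer surplus = 48

Equilibrium: 40 - 2p = -24 + 6p gives p* = 8, q* = 24.
Supply starts at p = 4 (where qs = 0).
PS = ½(8 − 4)(24) = 48.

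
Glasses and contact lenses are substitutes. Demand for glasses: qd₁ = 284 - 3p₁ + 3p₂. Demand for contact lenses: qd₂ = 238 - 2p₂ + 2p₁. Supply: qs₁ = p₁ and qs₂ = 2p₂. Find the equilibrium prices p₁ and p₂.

p₁ = 185, p₂ = 152

Market 1: 284 - 3p₁ + 3p₂ = p₁ → 4p₁ - 3p₂ = 284.
Market 2: 4p₂ - 2p₁ = 238.
Eliminating p₂: 4×(1) + 3×(2) gives 10p₁ = 1850, so p₁ = 185.
Back-substitute into (2): p₂ = (238 + 2×185) / 4 = 152.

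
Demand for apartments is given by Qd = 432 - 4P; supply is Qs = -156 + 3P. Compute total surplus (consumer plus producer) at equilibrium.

Equilibrium: 432 - 4P = -156 + 3P gives P* = 84, Q* = 96.
Demand choke price: P = 108; supply starts at P = 52.
CS = ½(108 − 84)(96) = 1152; PS = ½(84 − 52)(96) = 1536.

Total surplus = 2688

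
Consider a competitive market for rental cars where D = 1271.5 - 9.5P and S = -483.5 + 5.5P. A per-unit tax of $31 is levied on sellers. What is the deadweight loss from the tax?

Pre-tax equilibrium: P* = 117, Q* = 160.
Tax on sellers shifts supply to S = -483.5 + 5.5(P − 31) = -654 + 5.5P.
1271.5 - 9.5P = -654 + 5.5P gives buyer price Pb = 3851/30; sellers receive Ps = 3851/30 − 31 = 2921/30.
New quantity: Q = 1271.5 − 9.5(3851/30) = 3121/60.
DWL = ½ × 31 × (160 − 3121/60) = 200849/120.

Deadweight loss = 200849/120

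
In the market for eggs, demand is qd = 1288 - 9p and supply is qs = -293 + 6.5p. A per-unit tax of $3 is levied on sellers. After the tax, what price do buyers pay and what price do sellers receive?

Pre-tax equilibrium: p* = 102, q* = 370.
Tax on sellers shifts supply to qs = -293 + 6.5(p − 3) = -312.5 + 6.5p.
1288 - 9p = -312.5 + 6.5p gives buyer price pb = 3201/31; sellers receive ps = 3201/31 − 3 = 3108/31.
New quantity: q = 1288 − 9(3201/31) = 11119/31.

Buyers pay 3201/31, sellers receive 3108/31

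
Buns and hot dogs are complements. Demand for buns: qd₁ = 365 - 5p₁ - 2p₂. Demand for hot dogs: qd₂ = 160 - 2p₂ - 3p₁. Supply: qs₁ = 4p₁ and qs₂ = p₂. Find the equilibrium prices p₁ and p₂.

p₁ = 775/21, p₂ = 115/7

Market 1: 365 - 5p₁ - 2p₂ = 4p₁ → 9p₁ + 2p₂ = 365.
Market 2: 3p₂ + 3p₁ = 160.
Eliminating p₂: 3×(1) − 2×(2) gives 21p₁ = 775, so p₁ = 775/21.
Back-substitute into (2): p₂ = (160 − 3×775/21) / 3 = 115/7.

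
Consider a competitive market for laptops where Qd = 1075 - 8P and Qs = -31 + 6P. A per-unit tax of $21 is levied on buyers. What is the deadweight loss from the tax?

Deadweight loss = 756

Pre-tax equilibrium: P* = 79, Q* = 443.
Tax on buyers shifts demand to Qd = 1075 − 8(P + 21) = 907 - 8P.
907 - 8P = -31 + 6P gives seller price Ps = 67; buyers pay Pb = 67 + 21 = 88.
New quantity: Q = 1075 − 8(88) = 371.
DWL = ½ × 21 × (443 − 371) = 756.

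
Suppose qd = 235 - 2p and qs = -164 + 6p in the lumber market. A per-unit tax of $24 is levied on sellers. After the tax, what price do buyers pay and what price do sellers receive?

Pre-tax equilibrium: p* = 49.875, q* = 135.25.
Tax on sellers shifts supply to qs = -164 + 6(p − 24) = -308 + 6p.
235 - 2p = -308 + 6p gives buyer price pb = 67.875; sellers receive ps = 67.875 − 24 = 43.875.
New quantity: q = 235 − 2(67.875) = 99.25.

Buyers pay $67.875, sellers receive $43.875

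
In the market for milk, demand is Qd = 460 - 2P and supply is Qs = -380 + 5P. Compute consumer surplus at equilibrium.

Equilibrium: 460 - 2P = -380 + 5P gives P* = 120, Q* = 220.
Demand choke price (Qd = 0): P = 230.
CS = ½(230 − 120)(220) = 12100.

Consumer surplus = 12100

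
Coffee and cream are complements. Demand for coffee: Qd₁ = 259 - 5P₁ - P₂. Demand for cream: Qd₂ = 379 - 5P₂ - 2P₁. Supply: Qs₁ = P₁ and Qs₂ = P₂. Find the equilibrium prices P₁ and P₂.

Market 1: 259 - 5P₁ - P₂ = P₁ → 6P₁ + P₂ = 259.
Market 2: 6P₂ + 2P₁ = 379.
Eliminating P₂: 6×(1) − 1×(2) gives 34P₁ = 1175, so P₁ = 1175/34.
Back-substitute into (2): P₂ = (379 − 2×1175/34) / 6 = 878/17.

P₁ = 1175/34, P₂ = 878/17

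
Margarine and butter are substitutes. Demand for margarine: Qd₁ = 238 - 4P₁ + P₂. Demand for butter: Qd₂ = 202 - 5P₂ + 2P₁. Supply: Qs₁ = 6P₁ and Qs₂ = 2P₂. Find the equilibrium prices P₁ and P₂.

P₁ = 467/17, P₂ = 624/17

Market 1: 238 - 4P₁ + P₂ = 6P₁ → 10P₁ - P₂ = 238.
Market 2: 7P₂ - 2P₁ = 202.
Eliminating P₂: 7×(1) + 1×(2) gives 68P₁ = 1868, so P₁ = 467/17.
Back-substitute into (2): P₂ = (202 + 2×467/17) / 7 = 624/17.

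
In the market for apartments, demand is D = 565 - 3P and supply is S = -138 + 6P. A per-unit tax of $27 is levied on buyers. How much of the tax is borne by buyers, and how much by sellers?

Buyers bear $18, sellers bear $9

Pre-tax equilibrium: P* = 703/9, Q* = 992/3.
Tax on buyers shifts demand to D = 565 − 3(P + 27) = 484 - 3P.
484 - 3P = -138 + 6P gives seller price Ps = 622/9; buyers pay Pb = 622/9 + 27 = 865/9.
New quantity: Q = 565 − 3(865/9) = 830/3.
Buyer burden = 865/9 − 703/9 = 18; seller burden = 703/9 − 622/9 = 9.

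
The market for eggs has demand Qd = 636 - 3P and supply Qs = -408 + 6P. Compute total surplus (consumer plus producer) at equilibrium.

Total surplus = 20736

Equilibrium: 636 - 3P = -408 + 6P gives P* = 116, Q* = 288.
Demand choke price: P = 212; supply starts at P = 68.
CS = ½(212 − 116)(288) = 13824; PS = ½(116 − 68)(288) = 6912.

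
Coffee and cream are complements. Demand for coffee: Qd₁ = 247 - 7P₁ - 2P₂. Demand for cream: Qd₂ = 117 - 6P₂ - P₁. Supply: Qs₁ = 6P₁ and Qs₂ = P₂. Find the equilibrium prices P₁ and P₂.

Market 1: 247 - 7P₁ - 2P₂ = 6P₁ → 13P₁ + 2P₂ = 247.
Market 2: 7P₂ + P₁ = 117.
Eliminating P₂: 7×(1) − 2×(2) gives 89P₁ = 1495, so P₁ = 1495/89.
Back-substitute into (2): P₂ = (117 − 1×1495/89) / 7 = 1274/89.

P₁ = 1495/89, P₂ = 1274/89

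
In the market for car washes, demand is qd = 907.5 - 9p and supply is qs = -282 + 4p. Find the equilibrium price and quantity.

p* = 91.5, q* = 84

Set qd = qs: 907.5 - 9p = -282 + 4p.
1189.5 = 13p, so p* = 91.5.
q* = 907.5 − 9(91.5) = 84.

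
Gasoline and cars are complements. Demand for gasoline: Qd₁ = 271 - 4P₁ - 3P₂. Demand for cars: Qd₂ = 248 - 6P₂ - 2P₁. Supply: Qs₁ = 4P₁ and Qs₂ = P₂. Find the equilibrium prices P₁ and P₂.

P₁ = 23.06, P₂ = 28.84

Market 1: 271 - 4P₁ - 3P₂ = 4P₁ → 8P₁ + 3P₂ = 271.
Market 2: 7P₂ + 2P₁ = 248.
Eliminating P₂: 7×(1) − 3×(2) gives 50P₁ = 1153, so P₁ = 23.06.
Back-substitute into (2): P₂ = (248 − 2×23.06) / 7 = 28.84.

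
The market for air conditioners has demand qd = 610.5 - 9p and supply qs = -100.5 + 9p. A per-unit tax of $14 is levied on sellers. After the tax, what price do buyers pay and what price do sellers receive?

Buyers pay $46.5, sellers receive $32.5

Pre-tax equilibrium: p* = 39.5, q* = 255.
Tax on sellers shifts supply to qs = -100.5 + 9(p − 14) = -226.5 + 9p.
610.5 - 9p = -226.5 + 9p gives buyer price pb = 46.5; sellers receive ps = 46.5 − 14 = 32.5.
New quantity: q = 610.5 − 9(46.5) = 192.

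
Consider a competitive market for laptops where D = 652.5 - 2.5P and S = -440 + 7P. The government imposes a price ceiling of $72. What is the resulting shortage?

Shortage = 408.5

Equilibrium price would be P* = 115, so the ceiling at 72 binds.
At P = 72: D = 652.5 − 2.5(72) = 472.5, S = -440 + 7(72) = 64.
Shortage = 472.5 − 64 = 408.5.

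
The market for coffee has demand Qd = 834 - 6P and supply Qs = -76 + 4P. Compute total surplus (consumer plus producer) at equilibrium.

Equilibrium: 834 - 6P = -76 + 4P gives P* = 91, Q* = 288.
Demand choke price: P = 139; supply starts at P = 19.
CS = ½(139 − 91)(288) = 6912; PS = ½(91 − 19)(288) = 10368.

Total surplus = 17280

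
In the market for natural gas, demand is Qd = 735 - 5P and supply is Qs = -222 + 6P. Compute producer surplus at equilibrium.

Equilibrium: 735 - 5P = -222 + 6P gives P* = 87, Q* = 300.
Supply starts at P = 37 (where Qs = 0).
PS = ½(87 − 37)(300) = 7500.

Producer surplus = 7500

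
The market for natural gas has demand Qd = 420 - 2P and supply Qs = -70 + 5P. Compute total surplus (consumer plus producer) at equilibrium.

Total surplus = 27440

Equilibrium: 420 - 2P = -70 + 5P gives P* = 70, Q* = 280.
Demand choke price: P = 210; supply starts at P = 14.
CS = ½(210 − 70)(280) = 19600; PS = ½(70 − 14)(280) = 7840.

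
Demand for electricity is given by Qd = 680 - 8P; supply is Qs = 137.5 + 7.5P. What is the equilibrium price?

Set Qd = Qs: 680 - 8P = 137.5 + 7.5P.
542.5 = 15.5P, so P* = 35.
Q* = 680 − 8(35) = 400.

P* = 35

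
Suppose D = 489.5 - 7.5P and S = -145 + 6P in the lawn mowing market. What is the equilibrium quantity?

Q* = 137

Set D = S: 489.5 - 7.5P = -145 + 6P.
634.5 = 13.5P, so P* = 47.
Q* = 489.5 − 7.5(47) = 137.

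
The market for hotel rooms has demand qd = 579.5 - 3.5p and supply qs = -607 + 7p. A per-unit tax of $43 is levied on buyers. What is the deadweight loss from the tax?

Pre-tax equilibrium: p* = 113, q* = 184.
Tax on buyers shifts demand to qd = 579.5 − 3.5(p + 43) = 429 - 3.5p.
429 - 3.5p = -607 + 7p gives seller price ps = 296/3; buyers pay pb = 296/3 + 43 = 425/3.
New quantity: q = 579.5 − 3.5(425/3) = 251/3.
DWL = ½ × 43 × (184 − 251/3) = 12943/6.

Deadweight loss = 12943/6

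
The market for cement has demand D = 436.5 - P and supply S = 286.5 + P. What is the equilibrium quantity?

Q* = 361.5

Set D = S: 436.5 - P = 286.5 + P.
150 = 2P, so P* = 75.
Q* = 436.5 − 1(75) = 361.5.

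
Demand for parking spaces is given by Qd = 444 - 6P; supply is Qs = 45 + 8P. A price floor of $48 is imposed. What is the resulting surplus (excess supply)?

Equilibrium price would be P* = 28.5, so the floor at 48 binds.
At P = 48: Qd = 156, Qs = 429.
Surplus = 429 − 156 = 273.

Surplus = 273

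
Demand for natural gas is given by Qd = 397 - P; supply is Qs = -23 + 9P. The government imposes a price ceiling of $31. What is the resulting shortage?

Shortage = 110

Equilibrium price would be P* = 42, so the ceiling at 31 binds.
At P = 31: Qd = 397 − 1(31) = 366, Qs = -23 + 9(31) = 256.
Shortage = 366 − 256 = 110.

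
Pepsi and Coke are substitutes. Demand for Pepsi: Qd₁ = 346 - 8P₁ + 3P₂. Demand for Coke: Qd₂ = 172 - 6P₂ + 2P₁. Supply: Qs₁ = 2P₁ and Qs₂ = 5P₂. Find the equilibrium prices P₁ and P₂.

Market 1: 346 - 8P₁ + 3P₂ = 2P₁ → 10P₁ - 3P₂ = 346.
Market 2: 11P₂ - 2P₁ = 172.
Eliminating P₂: 11×(1) + 3×(2) gives 104P₁ = 4322, so P₁ = 2161/52.
Back-substitute into (2): P₂ = (172 + 2×2161/52) / 11 = 603/26.

P₁ = 2161/52, P₂ = 603/26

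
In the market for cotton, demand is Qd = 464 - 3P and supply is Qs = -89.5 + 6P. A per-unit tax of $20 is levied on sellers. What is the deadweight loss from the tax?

Pre-tax equilibrium: P* = 61.5, Q* = 279.5.
Tax on sellers shifts supply to Qs = -89.5 + 6(P − 20) = -209.5 + 6P.
464 - 3P = -209.5 + 6P gives buyer price Pb = 449/6; sellers receive Ps = 449/6 − 20 = 329/6.
New quantity: Q = 464 − 3(449/6) = 239.5.
DWL = ½ × 20 × (279.5 − 239.5) = 400.

Deadweight loss = 400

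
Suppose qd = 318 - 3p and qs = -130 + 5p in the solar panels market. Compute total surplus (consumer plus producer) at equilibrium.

Equilibrium: 318 - 3p = -130 + 5p gives p* = 56, q* = 150.
Demand choke price: p = 106; supply starts at p = 26.
CS = ½(106 − 56)(150) = 3750; PS = ½(56 − 26)(150) = 2250.

Total surplus = 6000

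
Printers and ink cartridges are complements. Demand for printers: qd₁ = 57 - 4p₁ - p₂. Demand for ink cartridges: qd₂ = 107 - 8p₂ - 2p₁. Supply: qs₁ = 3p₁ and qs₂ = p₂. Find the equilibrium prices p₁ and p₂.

Market 1: 57 - 4p₁ - p₂ = 3p₁ → 7p₁ + p₂ = 57.
Market 2: 9p₂ + 2p₁ = 107.
Eliminating p₂: 9×(1) − 1×(2) gives 61p₁ = 406, so p₁ = 406/61.
Back-substitute into (2): p₂ = (107 − 2×406/61) / 9 = 635/61.

p₁ = 406/61, p₂ = 635/61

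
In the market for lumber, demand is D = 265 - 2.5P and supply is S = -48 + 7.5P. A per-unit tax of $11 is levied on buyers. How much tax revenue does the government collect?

Pre-tax equilibrium: P* = 31.3, Q* = 186.75.
Tax on buyers shifts demand to D = 265 − 2.5(P + 11) = 237.5 - 2.5P.
237.5 - 2.5P = -48 + 7.5P gives seller price Ps = 28.55; buyers pay Pb = 28.55 + 11 = 39.55.
New quantity: Q = 265 − 2.5(39.55) = 166.125.
Revenue = 11 × 166.125 = 1827.375.

Tax revenue = 1827.375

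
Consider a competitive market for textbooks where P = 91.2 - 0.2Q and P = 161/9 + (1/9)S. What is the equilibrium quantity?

Set the two price expressions equal: 91.2 - 0.2Q = 161/9 + (1/9)Q.
3299/45 = (14/45)Q, so Q* = 3299/14.
P* = 91.2 − (0.2)(3299/14) = 617/14.

Q* = 3299/14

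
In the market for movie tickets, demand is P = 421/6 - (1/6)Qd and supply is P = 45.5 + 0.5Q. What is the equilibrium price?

Set the two price expressions equal: 421/6 - (1/6)Q = 45.5 + 0.5Q.
74/3 = (2/3)Q, so Q* = 37.
P* = 421/6 − (1/6)(37) = 64.

P* = 64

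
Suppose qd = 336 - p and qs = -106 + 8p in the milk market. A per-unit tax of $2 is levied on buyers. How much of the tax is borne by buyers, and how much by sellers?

Pre-tax equilibrium: p* = 442/9, q* = 2582/9.
Tax on buyers shifts demand to qd = 336 − 1(p + 2) = 334 - p.
334 - p = -106 + 8p gives seller price ps = 440/9; buyers pay pb = 440/9 + 2 = 458/9.
New quantity: q = 336 − 1(458/9) = 2566/9.
Buyer burden = 458/9 − 442/9 = 16/9; seller burden = 442/9 − 440/9 = 2/9.

Buyers bear 16/9, sellers bear 2/9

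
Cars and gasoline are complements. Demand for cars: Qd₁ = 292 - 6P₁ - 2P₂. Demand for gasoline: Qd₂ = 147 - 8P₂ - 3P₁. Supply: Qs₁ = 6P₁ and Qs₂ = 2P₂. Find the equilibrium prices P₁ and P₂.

P₁ = 1313/57, P₂ = 148/19

Market 1: 292 - 6P₁ - 2P₂ = 6P₁ → 12P₁ + 2P₂ = 292.
Market 2: 10P₂ + 3P₁ = 147.
Eliminating P₂: 10×(1) − 2×(2) gives 114P₁ = 2626, so P₁ = 1313/57.
Back-substitute into (2): P₂ = (147 − 3×1313/57) / 10 = 148/19.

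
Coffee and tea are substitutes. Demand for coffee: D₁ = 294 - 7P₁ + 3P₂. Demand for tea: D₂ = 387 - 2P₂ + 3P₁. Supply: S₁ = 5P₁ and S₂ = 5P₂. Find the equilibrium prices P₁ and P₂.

P₁ = 42.92, P₂ = 73.68

Market 1: 294 - 7P₁ + 3P₂ = 5P₁ → 12P₁ - 3P₂ = 294.
Market 2: 7P₂ - 3P₁ = 387.
Eliminating P₂: 7×(1) + 3×(2) gives 75P₁ = 3219, so P₁ = 42.92.
Back-substitute into (2): P₂ = (387 + 3×42.92) / 7 = 73.68.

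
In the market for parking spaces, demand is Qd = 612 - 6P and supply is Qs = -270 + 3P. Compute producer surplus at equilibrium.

Equilibrium: 612 - 6P = -270 + 3P gives P* = 98, Q* = 24.
Supply starts at P = 90 (where Qs = 0).
PS = ½(98 − 90)(24) = 96.

Producer surplus = 96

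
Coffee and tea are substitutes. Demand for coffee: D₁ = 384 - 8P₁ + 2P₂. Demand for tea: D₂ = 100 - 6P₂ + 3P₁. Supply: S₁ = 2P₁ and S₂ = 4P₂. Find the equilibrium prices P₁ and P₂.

Market 1: 384 - 8P₁ + 2P₂ = 2P₁ → 10P₁ - 2P₂ = 384.
Market 2: 10P₂ - 3P₁ = 100.
Eliminating P₂: 10×(1) + 2×(2) gives 94P₁ = 4040, so P₁ = 2020/47.
Back-substitute into (2): P₂ = (100 + 3×2020/47) / 10 = 1076/47.

P₁ = 2020/47, P₂ = 1076/47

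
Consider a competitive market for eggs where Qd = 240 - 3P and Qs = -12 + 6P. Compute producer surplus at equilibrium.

Equilibrium: 240 - 3P = -12 + 6P gives P* = 28, Q* = 156.
Supply starts at P = 2 (where Qs = 0).
PS = ½(28 − 2)(156) = 2028.

Producer surplus = 2028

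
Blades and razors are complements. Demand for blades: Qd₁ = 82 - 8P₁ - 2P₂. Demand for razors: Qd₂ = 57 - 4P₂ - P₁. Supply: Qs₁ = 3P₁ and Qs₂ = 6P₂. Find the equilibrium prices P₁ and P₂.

P₁ = 353/54, P₂ = 545/108

Market 1: 82 - 8P₁ - 2P₂ = 3P₁ → 11P₁ + 2P₂ = 82.
Market 2: 10P₂ + P₁ = 57.
Eliminating P₂: 10×(1) − 2×(2) gives 108P₁ = 706, so P₁ = 353/54.
Back-substitute into (2): P₂ = (57 − 1×353/54) / 10 = 545/108.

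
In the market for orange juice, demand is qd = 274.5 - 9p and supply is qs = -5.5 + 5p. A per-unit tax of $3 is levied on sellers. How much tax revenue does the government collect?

Tax revenue = 1782/7

Pre-tax equilibrium: p* = 20, q* = 94.5.
Tax on sellers shifts supply to qs = -5.5 + 5(p − 3) = -20.5 + 5p.
274.5 - 9p = -20.5 + 5p gives buyer price pb = 295/14; sellers receive ps = 295/14 − 3 = 253/14.
New quantity: q = 274.5 − 9(295/14) = 594/7.
Revenue = 3 × 594/7 = 1782/7.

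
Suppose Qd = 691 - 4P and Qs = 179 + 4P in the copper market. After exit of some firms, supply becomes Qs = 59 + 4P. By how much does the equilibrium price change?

ΔP = 15

Original equilibrium: P* = 64, Q* = 435.
New equilibrium: 691 - 4P = 59 + 4P, so 632 = 8P and P' = 79; Q' = 691 − 4(79) = 375.
Change in price: 79 − 64 = 15.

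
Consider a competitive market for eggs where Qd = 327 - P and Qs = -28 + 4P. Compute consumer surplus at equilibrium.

Consumer surplus = 32768

Equilibrium: 327 - P = -28 + 4P gives P* = 71, Q* = 256.
Demand choke price (Qd = 0): P = 327.
CS = ½(327 − 71)(256) = 32768.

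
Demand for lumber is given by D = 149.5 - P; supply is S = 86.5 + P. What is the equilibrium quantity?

Q* = 118

Set D = S: 149.5 - P = 86.5 + P.
63 = 2P, so P* = 31.5.
Q* = 149.5 − 1(31.5) = 118.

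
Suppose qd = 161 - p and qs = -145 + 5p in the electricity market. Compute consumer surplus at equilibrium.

Consumer surplus = 6050

Equilibrium: 161 - p = -145 + 5p gives p* = 51, q* = 110.
Demand choke price (qd = 0): p = 161.
CS = ½(161 − 51)(110) = 6050.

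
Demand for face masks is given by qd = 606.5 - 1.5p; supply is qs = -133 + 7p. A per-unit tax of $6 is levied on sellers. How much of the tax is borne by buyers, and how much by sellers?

Pre-tax equilibrium: p* = 87, q* = 476.
Tax on sellers shifts supply to qs = -133 + 7(p − 6) = -175 + 7p.
606.5 - 1.5p = -175 + 7p gives buyer price pb = 1563/17; sellers receive ps = 1563/17 − 6 = 1461/17.
New quantity: q = 606.5 − 1.5(1563/17) = 7966/17.
Buyer burden = 1563/17 − 87 = 84/17; seller burden = 87 − 1461/17 = 18/17.

Buyers bear 84/17, sellers bear 18/17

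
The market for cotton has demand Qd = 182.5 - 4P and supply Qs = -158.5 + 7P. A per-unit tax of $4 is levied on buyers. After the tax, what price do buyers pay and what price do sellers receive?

Pre-tax equilibrium: P* = 31, Q* = 58.5.
Tax on buyers shifts demand to Qd = 182.5 − 4(P + 4) = 166.5 - 4P.
166.5 - 4P = -158.5 + 7P gives seller price Ps = 325/11; buyers pay Pb = 325/11 + 4 = 369/11.
New quantity: Q = 182.5 − 4(369/11) = 1063/22.

Buyers pay 369/11, sellers receive 325/11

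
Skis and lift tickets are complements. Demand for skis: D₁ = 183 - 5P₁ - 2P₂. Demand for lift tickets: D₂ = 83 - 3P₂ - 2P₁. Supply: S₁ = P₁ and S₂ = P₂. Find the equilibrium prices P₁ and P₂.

Market 1: 183 - 5P₁ - 2P₂ = P₁ → 6P₁ + 2P₂ = 183.
Market 2: 4P₂ + 2P₁ = 83.
Eliminating P₂: 4×(1) − 2×(2) gives 20P₁ = 566, so P₁ = 28.3.
Back-substitute into (2): P₂ = (83 − 2×28.3) / 4 = 6.6.

P₁ = 28.3, P₂ = 6.6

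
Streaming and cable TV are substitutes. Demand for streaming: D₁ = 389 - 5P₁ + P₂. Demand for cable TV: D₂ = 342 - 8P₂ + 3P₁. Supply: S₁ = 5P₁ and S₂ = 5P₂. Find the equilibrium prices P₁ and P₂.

Market 1: 389 - 5P₁ + P₂ = 5P₁ → 10P₁ - P₂ = 389.
Market 2: 13P₂ - 3P₁ = 342.
Eliminating P₂: 13×(1) + 1×(2) gives 127P₁ = 5399, so P₁ = 5399/127.
Back-substitute into (2): P₂ = (342 + 3×5399/127) / 13 = 4587/127.

P₁ = 5399/127, P₂ = 4587/127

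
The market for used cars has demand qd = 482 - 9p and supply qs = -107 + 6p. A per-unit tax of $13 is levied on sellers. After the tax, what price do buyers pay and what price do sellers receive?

Pre-tax equilibrium: p* = 589/15, q* = 128.6.
Tax on sellers shifts supply to qs = -107 + 6(p − 13) = -185 + 6p.
482 - 9p = -185 + 6p gives buyer price pb = 667/15; sellers receive ps = 667/15 − 13 = 472/15.
New quantity: q = 482 − 9(667/15) = 81.8.

Buyers pay 667/15, sellers receive 472/15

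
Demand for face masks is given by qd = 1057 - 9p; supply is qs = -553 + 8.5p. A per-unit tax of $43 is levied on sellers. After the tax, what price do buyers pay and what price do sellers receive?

Buyers pay 3951/35, sellers receive 2446/35

Pre-tax equilibrium: p* = 92, q* = 229.
Tax on sellers shifts supply to qs = -553 + 8.5(p − 43) = -918.5 + 8.5p.
1057 - 9p = -918.5 + 8.5p gives buyer price pb = 3951/35; sellers receive ps = 3951/35 − 43 = 2446/35.
New quantity: q = 1057 − 9(3951/35) = 1436/35.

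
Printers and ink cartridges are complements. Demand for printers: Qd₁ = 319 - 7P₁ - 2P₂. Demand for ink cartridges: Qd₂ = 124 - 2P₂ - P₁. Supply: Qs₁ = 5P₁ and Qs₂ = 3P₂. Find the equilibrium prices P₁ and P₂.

Market 1: 319 - 7P₁ - 2P₂ = 5P₁ → 12P₁ + 2P₂ = 319.
Market 2: 5P₂ + P₁ = 124.
Eliminating P₂: 5×(1) − 2×(2) gives 58P₁ = 1347, so P₁ = 1347/58.
Back-substitute into (2): P₂ = (124 − 1×1347/58) / 5 = 1169/58.

P₁ = 1347/58, P₂ = 1169/58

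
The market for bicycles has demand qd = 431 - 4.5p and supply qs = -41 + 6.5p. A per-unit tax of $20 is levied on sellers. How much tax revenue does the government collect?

Pre-tax equilibrium: p* = 472/11, q* = 2617/11.
Tax on sellers shifts supply to qs = -41 + 6.5(p − 20) = -171 + 6.5p.
431 - 4.5p = -171 + 6.5p gives buyer price pb = 602/11; sellers receive ps = 602/11 − 20 = 382/11.
New quantity: q = 431 − 4.5(602/11) = 2032/11.
Revenue = 20 × 2032/11 = 40640/11.

Tax revenue = 40640/11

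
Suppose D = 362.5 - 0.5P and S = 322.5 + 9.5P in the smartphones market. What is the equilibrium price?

Set D = S: 362.5 - 0.5P = 322.5 + 9.5P.
40 = 10P, so P* = 4.
Q* = 362.5 − 0.5(4) = 360.5.

P* = 4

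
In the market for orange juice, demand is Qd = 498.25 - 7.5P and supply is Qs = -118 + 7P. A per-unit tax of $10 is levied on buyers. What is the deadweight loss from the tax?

Deadweight loss = 5250/29

Pre-tax equilibrium: P* = 42.5, Q* = 179.5.
Tax on buyers shifts demand to Qd = 498.25 − 7.5(P + 10) = 423.25 - 7.5P.
423.25 - 7.5P = -118 + 7P gives seller price Ps = 2165/58; buyers pay Pb = 2165/58 + 10 = 2745/58.
New quantity: Q = 498.25 − 7.5(2745/58) = 8311/58.
DWL = ½ × 10 × (179.5 − 8311/58) = 5250/29.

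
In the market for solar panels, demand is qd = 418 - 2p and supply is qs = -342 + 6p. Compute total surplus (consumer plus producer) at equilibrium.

Total surplus = 17328

Equilibrium: 418 - 2p = -342 + 6p gives p* = 95, q* = 228.
Demand choke price: p = 209; supply starts at p = 57.
CS = ½(209 − 95)(228) = 12996; PS = ½(95 − 57)(228) = 4332.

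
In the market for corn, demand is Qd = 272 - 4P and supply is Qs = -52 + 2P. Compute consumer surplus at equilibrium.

Equilibrium: 272 - 4P = -52 + 2P gives P* = 54, Q* = 56.
Demand choke price (Qd = 0): P = 68.
CS = ½(68 − 54)(56) = 392.

Consumer surplus = 392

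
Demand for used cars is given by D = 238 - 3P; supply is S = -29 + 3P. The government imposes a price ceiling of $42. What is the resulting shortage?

Equilibrium price would be P* = 44.5, so the ceiling at 42 binds.
At P = 42: D = 238 − 3(42) = 112, S = -29 + 3(42) = 97.
Shortage = 112 − 97 = 15.

Shortage = 15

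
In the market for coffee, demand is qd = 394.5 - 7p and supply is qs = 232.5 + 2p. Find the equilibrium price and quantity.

p* = 18, q* = 268.5

Set qd = qs: 394.5 - 7p = 232.5 + 2p.
162 = 9p, so p* = 18.
q* = 394.5 − 7(18) = 268.5.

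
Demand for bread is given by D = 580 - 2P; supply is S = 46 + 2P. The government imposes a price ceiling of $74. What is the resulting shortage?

Equilibrium price would be P* = 133.5, so the ceiling at 74 binds.
At P = 74: D = 580 − 2(74) = 432, S = 46 + 2(74) = 194.
Shortage = 432 − 194 = 238.

Shortage = 238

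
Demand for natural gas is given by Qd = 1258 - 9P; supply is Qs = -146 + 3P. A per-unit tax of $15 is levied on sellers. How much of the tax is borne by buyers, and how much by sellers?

Pre-tax equilibrium: P* = 117, Q* = 205.
Tax on sellers shifts supply to Qs = -146 + 3(P − 15) = -191 + 3P.
1258 - 9P = -191 + 3P gives buyer price Pb = 120.75; sellers receive Ps = 120.75 − 15 = 105.75.
New quantity: Q = 1258 − 9(120.75) = 171.25.
Buyer burden = 120.75 − 117 = 3.75; seller burden = 117 − 105.75 = 11.25.

Buyers bear $3.75, sellers bear $11.25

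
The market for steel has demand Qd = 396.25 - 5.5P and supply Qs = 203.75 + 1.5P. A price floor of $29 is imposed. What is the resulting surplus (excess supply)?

Surplus = 10.5

Equilibrium price would be P* = 27.5, so the floor at 29 binds.
At P = 29: Qd = 236.75, Qs = 247.25.
Surplus = 247.25 − 236.75 = 10.5.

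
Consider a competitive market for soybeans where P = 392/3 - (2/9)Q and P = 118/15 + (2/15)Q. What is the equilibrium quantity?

Set the two price expressions equal: 392/3 - (2/9)Q = 118/15 + (2/15)Q.
122.8 = (16/45)Q, so Q* = 345.375.
P* = 392/3 − (2/9)(345.375) = 647/12.

Q* = 345.375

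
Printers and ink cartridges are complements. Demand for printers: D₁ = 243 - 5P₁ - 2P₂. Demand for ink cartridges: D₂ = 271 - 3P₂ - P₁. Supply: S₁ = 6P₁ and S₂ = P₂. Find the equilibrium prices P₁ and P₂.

P₁ = 215/21, P₂ = 1369/21

Market 1: 243 - 5P₁ - 2P₂ = 6P₁ → 11P₁ + 2P₂ = 243.
Market 2: 4P₂ + P₁ = 271.
Eliminating P₂: 4×(1) − 2×(2) gives 42P₁ = 430, so P₁ = 215/21.
Back-substitute into (2): P₂ = (271 − 1×215/21) / 4 = 1369/21.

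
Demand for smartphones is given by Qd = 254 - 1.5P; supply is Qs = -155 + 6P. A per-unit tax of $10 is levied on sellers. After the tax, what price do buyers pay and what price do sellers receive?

Pre-tax equilibrium: P* = 818/15, Q* = 172.2.
Tax on sellers shifts supply to Qs = -155 + 6(P − 10) = -215 + 6P.
254 - 1.5P = -215 + 6P gives buyer price Pb = 938/15; sellers receive Ps = 938/15 − 10 = 788/15.
New quantity: Q = 254 − 1.5(938/15) = 160.2.

Buyers pay 938/15, sellers receive 788/15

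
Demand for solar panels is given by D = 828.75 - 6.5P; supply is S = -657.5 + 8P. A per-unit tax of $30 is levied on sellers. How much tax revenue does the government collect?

Tax revenue = 47775/29

Pre-tax equilibrium: P* = 102.5, Q* = 162.5.
Tax on sellers shifts supply to S = -657.5 + 8(P − 30) = -897.5 + 8P.
828.75 - 6.5P = -897.5 + 8P gives buyer price Pb = 6905/58; sellers receive Ps = 6905/58 − 30 = 5165/58.
New quantity: Q = 828.75 − 6.5(6905/58) = 3185/58.
Revenue = 30 × 3185/58 = 47775/29.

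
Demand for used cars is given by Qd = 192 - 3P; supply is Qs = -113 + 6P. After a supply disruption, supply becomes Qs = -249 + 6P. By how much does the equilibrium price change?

ΔP = 136/9

Original equilibrium: P* = 305/9, Q* = 271/3.
New equilibrium: 192 - 3P = -249 + 6P, so 441 = 9P and P' = 49; Q' = 192 − 3(49) = 45.
Change in price: 49 − 305/9 = 136/9.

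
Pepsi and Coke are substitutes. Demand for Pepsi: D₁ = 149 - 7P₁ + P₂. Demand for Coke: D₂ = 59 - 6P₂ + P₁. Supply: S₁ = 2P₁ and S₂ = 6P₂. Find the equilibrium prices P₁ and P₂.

Market 1: 149 - 7P₁ + P₂ = 2P₁ → 9P₁ - P₂ = 149.
Market 2: 12P₂ - P₁ = 59.
Eliminating P₂: 12×(1) + 1×(2) gives 107P₁ = 1847, so P₁ = 1847/107.
Back-substitute into (2): P₂ = (59 + 1×1847/107) / 12 = 680/107.

P₁ = 1847/107, P₂ = 680/107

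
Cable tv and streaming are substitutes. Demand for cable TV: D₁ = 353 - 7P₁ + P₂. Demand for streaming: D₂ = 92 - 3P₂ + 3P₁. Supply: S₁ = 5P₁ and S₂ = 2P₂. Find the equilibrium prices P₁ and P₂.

Market 1: 353 - 7P₁ + P₂ = 5P₁ → 12P₁ - P₂ = 353.
Market 2: 5P₂ - 3P₁ = 92.
Eliminating P₂: 5×(1) + 1×(2) gives 57P₁ = 1857, so P₁ = 619/19.
Back-substitute into (2): P₂ = (92 + 3×619/19) / 5 = 721/19.

P₁ = 619/19, P₂ = 721/19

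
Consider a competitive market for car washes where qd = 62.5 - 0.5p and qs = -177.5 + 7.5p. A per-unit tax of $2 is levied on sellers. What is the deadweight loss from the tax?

Deadweight loss = 0.9375

Pre-tax equilibrium: p* = 30, q* = 47.5.
Tax on sellers shifts supply to qs = -177.5 + 7.5(p − 2) = -192.5 + 7.5p.
62.5 - 0.5p = -192.5 + 7.5p gives buyer price pb = 31.875; sellers receive ps = 31.875 − 2 = 29.875.
New quantity: q = 62.5 − 0.5(31.875) = 46.5625.
DWL = ½ × 2 × (47.5 − 46.5625) = 0.9375.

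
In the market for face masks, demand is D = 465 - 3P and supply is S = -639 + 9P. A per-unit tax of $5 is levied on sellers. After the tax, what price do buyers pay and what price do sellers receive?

Buyers pay $95.75, sellers receive $90.75

Pre-tax equilibrium: P* = 92, Q* = 189.
Tax on sellers shifts supply to S = -639 + 9(P − 5) = -684 + 9P.
465 - 3P = -684 + 9P gives buyer price Pb = 95.75; sellers receive Ps = 95.75 − 5 = 90.75.
New quantity: Q = 465 − 3(95.75) = 177.75.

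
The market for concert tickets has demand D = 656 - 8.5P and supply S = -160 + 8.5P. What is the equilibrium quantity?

Q* = 248

Set D = S: 656 - 8.5P = -160 + 8.5P.
816 = 17P, so P* = 48.
Q* = 656 − 8.5(48) = 248.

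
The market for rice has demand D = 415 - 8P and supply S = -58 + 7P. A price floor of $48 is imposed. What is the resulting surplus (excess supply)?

Surplus = 247

Equilibrium price would be P* = 473/15, so the floor at 48 binds.
At P = 48: D = 31, S = 278.
Surplus = 278 − 31 = 247.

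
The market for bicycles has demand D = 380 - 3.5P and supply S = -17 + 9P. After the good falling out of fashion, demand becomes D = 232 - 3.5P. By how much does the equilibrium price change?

Original equilibrium: P* = 31.76, Q* = 268.84.
New equilibrium: 232 - 3.5P = -17 + 9P, so 249 = 12.5P and P' = 19.92; Q' = 232 − 3.5(19.92) = 162.28.
Change in price: 19.92 − 31.76 = -11.84.

ΔP = -11.84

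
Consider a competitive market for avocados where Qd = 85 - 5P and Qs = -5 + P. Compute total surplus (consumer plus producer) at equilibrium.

Total surplus = 60

Equilibrium: 85 - 5P = -5 + P gives P* = 15, Q* = 10.
Demand choke price: P = 17; supply starts at P = 5.
CS = ½(17 − 15)(10) = 10; PS = ½(15 − 5)(10) = 50.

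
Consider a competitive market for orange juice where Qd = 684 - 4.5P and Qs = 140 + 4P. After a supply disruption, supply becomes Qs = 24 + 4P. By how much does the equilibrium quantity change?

ΔQ = -1044/17

Original equilibrium: P* = 64, Q* = 396.
New equilibrium: 684 - 4.5P = 24 + 4P, so 660 = 8.5P and P' = 1320/17; Q' = 684 − 4.5(1320/17) = 5688/17.
Change in quantity: 5688/17 − 396 = -1044/17.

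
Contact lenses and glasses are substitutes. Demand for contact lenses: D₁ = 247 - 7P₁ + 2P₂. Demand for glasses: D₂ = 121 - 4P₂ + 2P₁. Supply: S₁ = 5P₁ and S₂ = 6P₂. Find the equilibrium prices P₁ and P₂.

Market 1: 247 - 7P₁ + 2P₂ = 5P₁ → 12P₁ - 2P₂ = 247.
Market 2: 10P₂ - 2P₁ = 121.
Eliminating P₂: 10×(1) + 2×(2) gives 116P₁ = 2712, so P₁ = 678/29.
Back-substitute into (2): P₂ = (121 + 2×678/29) / 10 = 973/58.

P₁ = 678/29, P₂ = 973/58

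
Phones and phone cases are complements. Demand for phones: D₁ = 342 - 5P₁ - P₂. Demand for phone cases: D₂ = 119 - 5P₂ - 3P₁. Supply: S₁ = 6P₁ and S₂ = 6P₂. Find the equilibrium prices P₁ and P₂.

Market 1: 342 - 5P₁ - P₂ = 6P₁ → 11P₁ + P₂ = 342.
Market 2: 11P₂ + 3P₁ = 119.
Eliminating P₂: 11×(1) − 1×(2) gives 118P₁ = 3643, so P₁ = 3643/118.
Back-substitute into (2): P₂ = (119 − 3×3643/118) / 11 = 283/118.

P₁ = 3643/118, P₂ = 283/118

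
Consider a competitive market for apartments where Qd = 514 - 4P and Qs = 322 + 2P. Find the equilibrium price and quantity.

P* = 32, Q* = 386

Set Qd = Qs: 514 - 4P = 322 + 2P.
192 = 6P, so P* = 32.
Q* = 514 − 4(32) = 386.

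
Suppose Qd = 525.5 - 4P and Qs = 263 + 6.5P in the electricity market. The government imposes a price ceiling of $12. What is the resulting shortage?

Equilibrium price would be P* = 25, so the ceiling at 12 binds.
At P = 12: Qd = 525.5 − 4(12) = 477.5, Qs = 263 + 6.5(12) = 341.
Shortage = 477.5 − 341 = 136.5.

Shortage = 136.5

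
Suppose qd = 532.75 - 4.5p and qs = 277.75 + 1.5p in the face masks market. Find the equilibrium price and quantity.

p* = 42.5, q* = 341.5

Set qd = qs: 532.75 - 4.5p = 277.75 + 1.5p.
255 = 6p, so p* = 42.5.
q* = 532.75 − 4.5(42.5) = 341.5.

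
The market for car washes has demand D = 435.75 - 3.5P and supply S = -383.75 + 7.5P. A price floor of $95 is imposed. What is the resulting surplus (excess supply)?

Equilibrium price would be P* = 74.5, so the floor at 95 binds.
At P = 95: D = 103.25, S = 328.75.
Surplus = 328.75 − 103.25 = 225.5.

Surplus = 225.5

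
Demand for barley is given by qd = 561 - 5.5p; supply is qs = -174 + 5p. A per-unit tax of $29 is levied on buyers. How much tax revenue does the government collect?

Pre-tax equilibrium: p* = 70, q* = 176.
Tax on buyers shifts demand to qd = 561 − 5.5(p + 29) = 401.5 - 5.5p.
401.5 - 5.5p = -174 + 5p gives seller price ps = 1151/21; buyers pay pb = 1151/21 + 29 = 1760/21.
New quantity: q = 561 − 5.5(1760/21) = 2101/21.
Revenue = 29 × 2101/21 = 60929/21.

Tax revenue = 60929/21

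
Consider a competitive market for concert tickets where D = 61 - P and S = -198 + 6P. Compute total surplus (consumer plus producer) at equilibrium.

Total surplus = 336

Equilibrium: 61 - P = -198 + 6P gives P* = 37, Q* = 24.
Demand choke price: P = 61; supply starts at P = 33.
CS = ½(61 − 37)(24) = 288; PS = ½(37 − 33)(24) = 48.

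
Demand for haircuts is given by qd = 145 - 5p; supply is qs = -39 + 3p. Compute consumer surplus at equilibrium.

Equilibrium: 145 - 5p = -39 + 3p gives p* = 23, q* = 30.
Demand choke price (qd = 0): p = 29.
CS = ½(29 − 23)(30) = 90.

Consumer surplus = 90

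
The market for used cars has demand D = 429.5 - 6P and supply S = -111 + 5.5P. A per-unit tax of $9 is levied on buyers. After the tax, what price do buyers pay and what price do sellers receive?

Buyers pay 1180/23, sellers receive 973/23

Pre-tax equilibrium: P* = 47, Q* = 147.5.
Tax on buyers shifts demand to D = 429.5 − 6(P + 9) = 375.5 - 6P.
375.5 - 6P = -111 + 5.5P gives seller price Ps = 973/23; buyers pay Pb = 973/23 + 9 = 1180/23.
New quantity: Q = 429.5 − 6(1180/23) = 5597/46.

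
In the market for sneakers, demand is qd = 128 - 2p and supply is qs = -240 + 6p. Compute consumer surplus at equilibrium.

Equilibrium: 128 - 2p = -240 + 6p gives p* = 46, q* = 36.
Demand choke price (qd = 0): p = 64.
CS = ½(64 − 46)(36) = 324.

Consumer surplus = 324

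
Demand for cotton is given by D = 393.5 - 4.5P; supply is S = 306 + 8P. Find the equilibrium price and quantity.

Set D = S: 393.5 - 4.5P = 306 + 8P.
87.5 = 12.5P, so P* = 7.
Q* = 393.5 − 4.5(7) = 362.

P* = 7, Q* = 362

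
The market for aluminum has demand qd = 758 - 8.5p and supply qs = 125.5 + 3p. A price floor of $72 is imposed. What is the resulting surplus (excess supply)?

Equilibrium price would be p* = 55, so the floor at 72 binds.
At p = 72: qd = 146, qs = 341.5.
Surplus = 341.5 − 146 = 195.5.

Surplus = 195.5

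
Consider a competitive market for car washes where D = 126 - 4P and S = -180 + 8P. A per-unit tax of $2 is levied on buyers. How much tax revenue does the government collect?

Pre-tax equilibrium: P* = 25.5, Q* = 24.
Tax on buyers shifts demand to D = 126 − 4(P + 2) = 118 - 4P.
118 - 4P = -180 + 8P gives seller price Ps = 149/6; buyers pay Pb = 149/6 + 2 = 161/6.
New quantity: Q = 126 − 4(161/6) = 56/3.
Revenue = 2 × 56/3 = 112/3.

Tax revenue = 112/3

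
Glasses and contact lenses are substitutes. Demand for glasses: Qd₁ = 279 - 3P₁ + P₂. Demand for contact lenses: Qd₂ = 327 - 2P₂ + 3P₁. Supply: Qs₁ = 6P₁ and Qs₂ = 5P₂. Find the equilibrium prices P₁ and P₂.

Market 1: 279 - 3P₁ + P₂ = 6P₁ → 9P₁ - P₂ = 279.
Market 2: 7P₂ - 3P₁ = 327.
Eliminating P₂: 7×(1) + 1×(2) gives 60P₁ = 2280, so P₁ = 38.
Back-substitute into (2): P₂ = (327 + 3×38) / 7 = 63.

P₁ = 38, P₂ = 63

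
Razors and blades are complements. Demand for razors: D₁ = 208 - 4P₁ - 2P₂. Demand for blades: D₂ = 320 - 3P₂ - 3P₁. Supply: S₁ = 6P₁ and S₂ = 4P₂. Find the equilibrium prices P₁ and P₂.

P₁ = 12.75, P₂ = 40.25

Market 1: 208 - 4P₁ - 2P₂ = 6P₁ → 10P₁ + 2P₂ = 208.
Market 2: 7P₂ + 3P₁ = 320.
Eliminating P₂: 7×(1) − 2×(2) gives 64P₁ = 816, so P₁ = 12.75.
Back-substitute into (2): P₂ = (320 − 3×12.75) / 7 = 40.25.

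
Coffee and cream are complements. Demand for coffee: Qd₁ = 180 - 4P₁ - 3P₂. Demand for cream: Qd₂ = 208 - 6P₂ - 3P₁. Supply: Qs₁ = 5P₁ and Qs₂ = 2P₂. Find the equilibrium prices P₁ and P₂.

Market 1: 180 - 4P₁ - 3P₂ = 5P₁ → 9P₁ + 3P₂ = 180.
Market 2: 8P₂ + 3P₁ = 208.
Eliminating P₂: 8×(1) − 3×(2) gives 63P₁ = 816, so P₁ = 272/21.
Back-substitute into (2): P₂ = (208 − 3×272/21) / 8 = 148/7.

P₁ = 272/21, P₂ = 148/7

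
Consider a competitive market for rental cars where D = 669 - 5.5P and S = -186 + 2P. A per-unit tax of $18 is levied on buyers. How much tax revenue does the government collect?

Pre-tax equilibrium: P* = 114, Q* = 42.
Tax on buyers shifts demand to D = 669 − 5.5(P + 18) = 570 - 5.5P.
570 - 5.5P = -186 + 2P gives seller price Ps = 100.8; buyers pay Pb = 100.8 + 18 = 118.8.
New quantity: Q = 669 − 5.5(118.8) = 15.6.
Revenue = 18 × 15.6 = 280.8.

Tax revenue = 280.8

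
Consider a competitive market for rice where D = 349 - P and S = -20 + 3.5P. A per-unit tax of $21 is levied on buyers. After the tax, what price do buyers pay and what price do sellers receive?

Buyers pay 295/3, sellers receive 232/3

Pre-tax equilibrium: P* = 82, Q* = 267.
Tax on buyers shifts demand to D = 349 − 1(P + 21) = 328 - P.
328 - P = -20 + 3.5P gives seller price Ps = 232/3; buyers pay Pb = 232/3 + 21 = 295/3.
New quantity: Q = 349 − 1(295/3) = 752/3.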